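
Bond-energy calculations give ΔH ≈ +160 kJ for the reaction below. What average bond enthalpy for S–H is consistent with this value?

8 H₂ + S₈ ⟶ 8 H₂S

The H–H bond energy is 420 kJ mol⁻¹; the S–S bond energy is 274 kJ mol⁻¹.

D(S–H) ≈ 337 kJ/mol

Let D be the S–H bond energy.
Σ(broken) = 8×420 + 8×274 = 5552
Σ(formed) = 16×D = 16D
ΔH = Σ(broken) − Σ(formed) = (5552) − (16D) = +5552 − 16D
Setting this equal to +160 kJ gives 16D = 5392, so D = 337 kJ/mol.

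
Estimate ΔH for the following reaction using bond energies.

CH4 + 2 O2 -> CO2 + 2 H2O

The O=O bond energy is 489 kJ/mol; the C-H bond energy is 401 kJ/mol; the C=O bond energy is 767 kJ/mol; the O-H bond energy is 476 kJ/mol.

Bonds broken (reactants):
  C-H: 4 × 401 = 1604
  O=O: 2 × 489 = 978
  Σ(broken) = 2582 kJ
Bonds formed (products):
  C=O: 2 × 767 = 1534
  O-H: 4 × 476 = 1904
  Σ(formed) = 3438 kJ
ΔH = Σ(broken) − Σ(formed) = 2582 − 3438 = −856 kJ

ΔH ≈ −856 kJ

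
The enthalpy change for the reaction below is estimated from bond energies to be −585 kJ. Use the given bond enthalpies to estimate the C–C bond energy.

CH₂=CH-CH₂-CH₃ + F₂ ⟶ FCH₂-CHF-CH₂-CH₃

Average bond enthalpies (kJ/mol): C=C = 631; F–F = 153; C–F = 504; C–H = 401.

D(C–C) ≈ 361 kJ/mol

Let D be the C–C bond energy.
Σ(broken) = 2×D + 8×401 + 1×631 + 1×153 = 3992 + 2D
Σ(formed) = 3×D + 2×504 + 8×401 = 4216 + 3D
ΔH = Σ(broken) − Σ(formed) = (3992 + 2D) − (4216 + 3D) = −224 − D
Setting this equal to −585 kJ gives D = 361 kJ/mol.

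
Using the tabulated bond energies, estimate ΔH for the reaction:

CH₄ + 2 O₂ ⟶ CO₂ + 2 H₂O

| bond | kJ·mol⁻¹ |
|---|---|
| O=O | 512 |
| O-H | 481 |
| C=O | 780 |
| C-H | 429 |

ΔH ≈ −744 kJ

Bonds broken (reactants):
  C-H: 4 × 429 = 1716
  O=O: 2 × 512 = 1024
  Σ(broken) = 2740 kJ
Bonds formed (products):
  C=O: 2 × 780 = 1560
  O-H: 4 × 481 = 1924
  Σ(formed) = 3484 kJ
ΔH = Σ(broken) − Σ(formed) = 2740 − 3484 = −744 kJ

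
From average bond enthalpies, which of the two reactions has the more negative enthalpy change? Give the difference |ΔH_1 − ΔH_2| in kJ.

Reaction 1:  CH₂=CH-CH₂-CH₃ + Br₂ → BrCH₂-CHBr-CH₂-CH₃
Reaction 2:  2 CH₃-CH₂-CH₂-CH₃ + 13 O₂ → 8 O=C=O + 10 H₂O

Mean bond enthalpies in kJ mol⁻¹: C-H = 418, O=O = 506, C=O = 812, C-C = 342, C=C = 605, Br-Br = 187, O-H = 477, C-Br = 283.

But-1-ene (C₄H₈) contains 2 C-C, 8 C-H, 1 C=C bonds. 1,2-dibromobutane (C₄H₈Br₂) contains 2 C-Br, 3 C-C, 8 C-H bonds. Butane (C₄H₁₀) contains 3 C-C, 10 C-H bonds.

Reaction 1:
  Bonds broken (reactants):
    Br-Br: 1 × 187 = 187
    C-C: 2 × 342 = 684
    C-H: 8 × 418 = 3344
    C=C: 1 × 605 = 605
    Σ(broken) = 4820 kJ
  Bonds formed (products):
    C-Br: 2 × 283 = 566
    C-C: 3 × 342 = 1026
    C-H: 8 × 418 = 3344
    Σ(formed) = 4936 kJ
  ΔH_1 = 4820 − 4936 = −116 kJ
Reaction 2:
  Bonds broken (reactants):
    C-C: 6 × 342 = 2052
    C-H: 20 × 418 = 8360
    O=O: 13 × 506 = 6578
    Σ(broken) = 16990 kJ
  Bonds formed (products):
    C=O: 16 × 812 = 12992
    O-H: 20 × 477 = 9540
    Σ(formed) = 22532 kJ
  ΔH_2 = 16990 − 22532 = −5542 kJ
ΔH_1 − ΔH_2 = +5426 kJ, so reaction 2 has the more negative ΔH; |ΔH_1 − ΔH_2| = 5426 kJ.

Reaction 2, by 5426 kJ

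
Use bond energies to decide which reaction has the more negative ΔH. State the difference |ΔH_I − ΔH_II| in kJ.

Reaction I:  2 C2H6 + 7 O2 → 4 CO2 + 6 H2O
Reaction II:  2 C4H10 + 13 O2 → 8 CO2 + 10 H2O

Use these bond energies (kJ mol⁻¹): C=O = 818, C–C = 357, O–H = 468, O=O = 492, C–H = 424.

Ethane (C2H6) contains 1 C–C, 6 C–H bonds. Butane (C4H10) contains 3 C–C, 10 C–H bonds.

Reaction II, by 2516 kJ

Reaction I:
  Bonds broken (reactants):
    C–C: 2 × 357 = 714
    C–H: 12 × 424 = 5088
    O=O: 7 × 492 = 3444
    Σ(broken) = 9246 kJ
  Bonds formed (products):
    C=O: 8 × 818 = 6544
    O–H: 12 × 468 = 5616
    Σ(formed) = 12160 kJ
  ΔH_I = 9246 − 12160 = −2914 kJ
Reaction II:
  Bonds broken (reactants):
    C–C: 6 × 357 = 2142
    C–H: 20 × 424 = 8480
    O=O: 13 × 492 = 6396
    Σ(broken) = 17018 kJ
  Bonds formed (products):
    C=O: 16 × 818 = 13088
    O–H: 20 × 468 = 9360
    Σ(formed) = 22448 kJ
  ΔH_II = 17018 − 22448 = −5430 kJ
ΔH_I − ΔH_II = +2516 kJ, so reaction II has the more negative ΔH; |ΔH_I − ΔH_II| = 2516 kJ.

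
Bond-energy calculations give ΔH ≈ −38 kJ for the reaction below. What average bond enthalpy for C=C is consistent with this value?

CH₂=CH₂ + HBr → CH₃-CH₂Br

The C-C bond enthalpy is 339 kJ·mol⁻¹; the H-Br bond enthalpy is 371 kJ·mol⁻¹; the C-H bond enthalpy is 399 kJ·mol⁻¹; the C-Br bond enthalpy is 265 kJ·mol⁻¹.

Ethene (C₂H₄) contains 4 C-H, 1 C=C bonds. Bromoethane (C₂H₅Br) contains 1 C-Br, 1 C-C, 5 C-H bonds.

D(C=C) ≈ 594 kJ/mol

Let D be the C=C bond energy.
Σ(broken) = 4×399 + 1×D + 1×371 = 1967 + D
Σ(formed) = 1×265 + 1×339 + 5×399 = 2599
ΔH = Σ(broken) − Σ(formed) = (1967 + D) − (2599) = −632 + D
Setting this equal to −38 kJ gives D = 594 kJ/mol.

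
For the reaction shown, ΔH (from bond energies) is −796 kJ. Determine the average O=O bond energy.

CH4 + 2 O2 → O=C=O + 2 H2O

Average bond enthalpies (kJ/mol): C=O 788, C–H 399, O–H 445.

D(O=O) ≈ 482 kJ/mol

Let D be the O=O bond energy.
Σ(broken) = 4×399 + 2×D = 1596 + 2D
Σ(formed) = 2×788 + 4×445 = 3356
ΔH = Σ(broken) − Σ(formed) = (1596 + 2D) − (3356) = −1760 + 2D
Setting this equal to −796 kJ gives 2D = 964, so D = 482 kJ/mol.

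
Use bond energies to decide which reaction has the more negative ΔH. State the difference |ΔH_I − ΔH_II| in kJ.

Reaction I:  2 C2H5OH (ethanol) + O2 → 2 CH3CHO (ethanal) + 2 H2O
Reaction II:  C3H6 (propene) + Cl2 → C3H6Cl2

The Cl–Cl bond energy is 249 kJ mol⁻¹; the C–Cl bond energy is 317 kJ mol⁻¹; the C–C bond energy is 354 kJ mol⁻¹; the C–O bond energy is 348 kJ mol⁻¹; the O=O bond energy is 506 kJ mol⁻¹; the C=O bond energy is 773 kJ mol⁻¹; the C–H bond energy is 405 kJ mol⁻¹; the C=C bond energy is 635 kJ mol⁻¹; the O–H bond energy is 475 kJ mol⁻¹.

Reaction I:
  Bonds broken (reactants):
    C–C: 2 × 354 = 708
    C–H: 10 × 405 = 4050
    C–O: 2 × 348 = 696
    O–H: 2 × 475 = 950
    O=O: 1 × 506 = 506
    Σ(broken) = 6910 kJ
  Bonds formed (products):
    C–C: 2 × 354 = 708
    C–H: 8 × 405 = 3240
    C=O: 2 × 773 = 1546
    O–H: 4 × 475 = 1900
    Σ(formed) = 7394 kJ
  ΔH_I = 6910 − 7394 = −484 kJ
Reaction II:
  Bonds broken (reactants):
    C–C: 1 × 354 = 354
    C–H: 6 × 405 = 2430
    C=C: 1 × 635 = 635
    Cl–Cl: 1 × 249 = 249
    Σ(broken) = 3668 kJ
  Bonds formed (products):
    C–C: 2 × 354 = 708
    C–Cl: 2 × 317 = 634
    C–H: 6 × 405 = 2430
    Σ(formed) = 3772 kJ
  ΔH_II = 3668 − 3772 = −104 kJ
ΔH_I − ΔH_II = −380 kJ, so reaction I has the more negative ΔH; |ΔH_I − ΔH_II| = 380 kJ.

Reaction I, by 380 kJ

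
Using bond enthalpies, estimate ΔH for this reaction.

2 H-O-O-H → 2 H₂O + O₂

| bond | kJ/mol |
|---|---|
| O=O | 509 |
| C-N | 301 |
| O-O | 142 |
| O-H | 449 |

Bonds broken (reactants):
  O-H: 4 × 449 = 1796
  O-O: 2 × 142 = 284
  Σ(broken) = 2080 kJ
Bonds formed (products):
  O-H: 4 × 449 = 1796
  O=O: 1 × 509 = 509
  Σ(formed) = 2305 kJ
ΔH = Σ(broken) − Σ(formed) = 2080 − 2305 = −225 kJ

ΔH ≈ −225 kJ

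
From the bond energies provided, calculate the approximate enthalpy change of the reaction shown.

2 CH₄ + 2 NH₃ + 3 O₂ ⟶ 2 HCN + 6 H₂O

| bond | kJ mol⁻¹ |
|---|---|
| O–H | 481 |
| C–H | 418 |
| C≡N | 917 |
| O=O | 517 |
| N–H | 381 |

ΔH ≈ −1261 kJ

Bonds broken (reactants):
  C–H: 8 × 418 = 3344
  N–H: 6 × 381 = 2286
  O=O: 3 × 517 = 1551
  Σ(broken) = 7181 kJ
Bonds formed (products):
  C≡N: 2 × 917 = 1834
  C–H: 2 × 418 = 836
  O–H: 12 × 481 = 5772
  Σ(formed) = 8442 kJ
ΔH = Σ(broken) − Σ(formed) = 7181 − 8442 = −1261 kJ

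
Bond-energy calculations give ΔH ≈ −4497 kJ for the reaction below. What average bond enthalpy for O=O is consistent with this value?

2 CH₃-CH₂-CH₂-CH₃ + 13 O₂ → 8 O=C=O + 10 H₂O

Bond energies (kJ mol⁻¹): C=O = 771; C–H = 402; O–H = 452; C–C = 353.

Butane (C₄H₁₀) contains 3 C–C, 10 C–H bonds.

D(O=O) ≈ 517 kJ/mol

Let D be the O=O bond energy.
Σ(broken) = 6×353 + 20×402 + 13×D = 10158 + 13D
Σ(formed) = 16×771 + 20×452 = 21376
ΔH = Σ(broken) − Σ(formed) = (10158 + 13D) − (21376) = −11218 + 13D
Setting this equal to −4497 kJ gives 13D = 6721, so D = 517 kJ/mol.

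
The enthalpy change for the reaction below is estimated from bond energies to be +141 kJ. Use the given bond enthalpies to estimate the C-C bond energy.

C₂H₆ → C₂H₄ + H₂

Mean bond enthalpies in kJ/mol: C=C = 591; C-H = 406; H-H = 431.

Let D be the C-C bond energy.
Σ(broken) = 1×D + 6×406 = 2436 + D
Σ(formed) = 4×406 + 1×591 + 1×431 = 2646
ΔH = Σ(broken) − Σ(formed) = (2436 + D) − (2646) = −210 + D
Setting this equal to +141 kJ gives D = 351 kJ/mol.

D(C-C) ≈ 351 kJ/mol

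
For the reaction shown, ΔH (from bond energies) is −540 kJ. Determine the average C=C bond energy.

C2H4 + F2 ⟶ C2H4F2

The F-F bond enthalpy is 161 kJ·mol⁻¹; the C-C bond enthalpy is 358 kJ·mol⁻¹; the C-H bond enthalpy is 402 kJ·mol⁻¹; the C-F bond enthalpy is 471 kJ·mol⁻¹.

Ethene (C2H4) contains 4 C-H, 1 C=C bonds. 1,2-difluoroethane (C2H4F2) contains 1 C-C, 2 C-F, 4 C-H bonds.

Let D be the C=C bond energy.
Σ(broken) = 4×402 + 1×D + 1×161 = 1769 + D
Σ(formed) = 1×358 + 2×471 + 4×402 = 2908
ΔH = Σ(broken) − Σ(formed) = (1769 + D) − (2908) = −1139 + D
Setting this equal to −540 kJ gives D = 599 kJ/mol.

D(C=C) ≈ 599 kJ/mol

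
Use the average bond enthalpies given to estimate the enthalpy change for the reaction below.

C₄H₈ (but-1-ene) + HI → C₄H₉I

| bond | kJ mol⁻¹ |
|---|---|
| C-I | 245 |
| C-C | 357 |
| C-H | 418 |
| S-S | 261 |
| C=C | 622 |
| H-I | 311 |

Bonds broken (reactants):
  C-C: 2 × 357 = 714
  C-H: 8 × 418 = 3344
  C=C: 1 × 622 = 622
  H-I: 1 × 311 = 311
  Σ(broken) = 4991 kJ
Bonds formed (products):
  C-C: 3 × 357 = 1071
  C-H: 9 × 418 = 3762
  C-I: 1 × 245 = 245
  Σ(formed) = 5078 kJ
ΔH = Σ(broken) − Σ(formed) = 4991 − 5078 = −87 kJ

ΔH ≈ −87 kJ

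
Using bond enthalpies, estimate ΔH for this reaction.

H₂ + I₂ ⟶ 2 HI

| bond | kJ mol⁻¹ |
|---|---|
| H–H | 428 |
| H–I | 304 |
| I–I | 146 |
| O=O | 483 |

Bonds broken (reactants):
  H–H: 1 × 428 = 428
  I–I: 1 × 146 = 146
  Σ(broken) = 574 kJ
Bonds formed (products):
  H–I: 2 × 304 = 608
  Σ(formed) = 608 kJ
ΔH = Σ(broken) − Σ(formed) = 574 − 608 = −34 kJ

ΔH ≈ −34 kJ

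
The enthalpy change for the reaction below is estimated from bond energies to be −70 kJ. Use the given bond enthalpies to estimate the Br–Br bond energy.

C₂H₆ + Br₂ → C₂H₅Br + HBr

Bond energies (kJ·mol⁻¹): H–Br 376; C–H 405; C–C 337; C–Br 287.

D(Br–Br) ≈ 188 kJ/mol

Let D be the Br–Br bond energy.
Σ(broken) = 1×D + 1×337 + 6×405 = 2767 + D
Σ(formed) = 1×287 + 1×337 + 5×405 + 1×376 = 3025
ΔH = Σ(broken) − Σ(formed) = (2767 + D) − (3025) = −258 + D
Setting this equal to −70 kJ gives D = 188 kJ/mol.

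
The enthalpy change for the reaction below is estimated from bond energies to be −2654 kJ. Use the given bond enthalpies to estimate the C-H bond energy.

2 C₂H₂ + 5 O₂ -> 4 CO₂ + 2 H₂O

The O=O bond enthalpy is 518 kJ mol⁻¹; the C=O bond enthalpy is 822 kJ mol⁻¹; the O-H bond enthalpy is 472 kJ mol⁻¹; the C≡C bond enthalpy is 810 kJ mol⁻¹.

Let D be the C-H bond energy.
Σ(broken) = 2×810 + 4×D + 5×518 = 4210 + 4D
Σ(formed) = 8×822 + 4×472 = 8464
ΔH = Σ(broken) − Σ(formed) = (4210 + 4D) − (8464) = −4254 + 4D
Setting this equal to −2654 kJ gives 4D = 1600, so D = 400 kJ/mol.

D(C-H) ≈ 400 kJ/mol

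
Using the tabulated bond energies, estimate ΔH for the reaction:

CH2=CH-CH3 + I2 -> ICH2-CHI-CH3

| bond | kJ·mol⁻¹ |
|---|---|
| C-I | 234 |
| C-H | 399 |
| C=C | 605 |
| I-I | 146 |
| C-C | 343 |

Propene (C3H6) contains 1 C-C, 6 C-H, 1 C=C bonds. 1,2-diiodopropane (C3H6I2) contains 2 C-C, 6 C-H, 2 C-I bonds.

ΔH ≈ −60 kJ

Bonds broken (reactants):
  C-C: 1 × 343 = 343
  C-H: 6 × 399 = 2394
  C=C: 1 × 605 = 605
  I-I: 1 × 146 = 146
  Σ(broken) = 3488 kJ
Bonds formed (products):
  C-C: 2 × 343 = 686
  C-H: 6 × 399 = 2394
  C-I: 2 × 234 = 468
  Σ(formed) = 3548 kJ
ΔH = Σ(broken) − Σ(formed) = 3488 − 3548 = −60 kJ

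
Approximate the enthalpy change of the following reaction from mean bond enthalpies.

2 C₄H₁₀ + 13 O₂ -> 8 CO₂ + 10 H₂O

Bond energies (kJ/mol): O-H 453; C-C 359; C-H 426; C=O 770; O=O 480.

ΔH ≈ −4466 kJ

Bonds broken (reactants):
  C-C: 6 × 359 = 2154
  C-H: 20 × 426 = 8520
  O=O: 13 × 480 = 6240
  Σ(broken) = 16914 kJ
Bonds formed (products):
  C=O: 16 × 770 = 12320
  O-H: 20 × 453 = 9060
  Σ(formed) = 21380 kJ
ΔH = Σ(broken) − Σ(formed) = 16914 − 21380 = −4466 kJ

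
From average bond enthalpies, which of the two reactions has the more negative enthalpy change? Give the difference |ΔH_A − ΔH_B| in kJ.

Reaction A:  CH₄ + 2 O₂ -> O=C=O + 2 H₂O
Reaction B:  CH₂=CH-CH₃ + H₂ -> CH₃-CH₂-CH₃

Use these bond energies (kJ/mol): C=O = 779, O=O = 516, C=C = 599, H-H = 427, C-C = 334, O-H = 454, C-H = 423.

Reaction A:
  Bonds broken (reactants):
    C-H: 4 × 423 = 1692
    O=O: 2 × 516 = 1032
    Σ(broken) = 2724 kJ
  Bonds formed (products):
    C=O: 2 × 779 = 1558
    O-H: 4 × 454 = 1816
    Σ(formed) = 3374 kJ
  ΔH_A = 2724 − 3374 = −650 kJ
Reaction B:
  Bonds broken (reactants):
    C-C: 1 × 334 = 334
    C-H: 6 × 423 = 2538
    C=C: 1 × 599 = 599
    H-H: 1 × 427 = 427
    Σ(broken) = 3898 kJ
  Bonds formed (products):
    C-C: 2 × 334 = 668
    C-H: 8 × 423 = 3384
    Σ(formed) = 4052 kJ
  ΔH_B = 3898 − 4052 = −154 kJ
ΔH_A − ΔH_B = −496 kJ, so reaction A has the more negative ΔH; |ΔH_A − ΔH_B| = 496 kJ.

Reaction A, by 496 kJ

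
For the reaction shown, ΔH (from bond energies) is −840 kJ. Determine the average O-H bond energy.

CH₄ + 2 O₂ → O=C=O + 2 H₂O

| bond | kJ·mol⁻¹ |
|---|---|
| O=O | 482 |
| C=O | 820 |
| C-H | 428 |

Let D be the O-H bond energy.
Σ(broken) = 4×428 + 2×482 = 2676
Σ(formed) = 2×820 + 4×D = 1640 + 4D
ΔH = Σ(broken) − Σ(formed) = (2676) − (1640 + 4D) = +1036 − 4D
Setting this equal to −840 kJ gives 4D = 1876, so D = 469 kJ/mol.

D(O-H) ≈ 469 kJ/mol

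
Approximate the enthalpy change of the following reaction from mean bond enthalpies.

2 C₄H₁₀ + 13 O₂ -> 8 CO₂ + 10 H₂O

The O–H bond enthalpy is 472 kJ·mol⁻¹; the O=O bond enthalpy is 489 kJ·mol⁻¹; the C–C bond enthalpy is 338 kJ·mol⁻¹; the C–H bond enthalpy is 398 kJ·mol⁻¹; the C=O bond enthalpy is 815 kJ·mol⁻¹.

Bonds broken (reactants):
  C–C: 6 × 338 = 2028
  C–H: 20 × 398 = 7960
  O=O: 13 × 489 = 6357
  Σ(broken) = 16345 kJ
Bonds formed (products):
  C=O: 16 × 815 = 13040
  O–H: 20 × 472 = 9440
  Σ(formed) = 22480 kJ
ΔH = Σ(broken) − Σ(formed) = 16345 − 22480 = −6135 kJ

ΔH ≈ −6135 kJ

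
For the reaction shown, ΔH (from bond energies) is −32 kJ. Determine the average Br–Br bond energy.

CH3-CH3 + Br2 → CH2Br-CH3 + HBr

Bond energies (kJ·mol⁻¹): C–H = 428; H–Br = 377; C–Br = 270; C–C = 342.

D(Br–Br) ≈ 187 kJ/mol

Let D be the Br–Br bond energy.
Σ(broken) = 1×D + 1×342 + 6×428 = 2910 + D
Σ(formed) = 1×270 + 1×342 + 5×428 + 1×377 = 3129
ΔH = Σ(broken) − Σ(formed) = (2910 + D) − (3129) = −219 + D
Setting this equal to −32 kJ gives D = 187 kJ/mol.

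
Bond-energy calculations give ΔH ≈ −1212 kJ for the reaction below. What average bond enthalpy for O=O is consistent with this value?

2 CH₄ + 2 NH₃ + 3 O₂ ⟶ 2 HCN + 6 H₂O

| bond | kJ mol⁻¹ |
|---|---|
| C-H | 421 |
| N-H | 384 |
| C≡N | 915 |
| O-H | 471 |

Let D be the O=O bond energy.
Σ(broken) = 8×421 + 6×384 + 3×D = 5672 + 3D
Σ(formed) = 2×915 + 2×421 + 12×471 = 8324
ΔH = Σ(broken) − Σ(formed) = (5672 + 3D) − (8324) = −2652 + 3D
Setting this equal to −1212 kJ gives 3D = 1440, so D = 480 kJ/mol.

D(O=O) ≈ 480 kJ/mol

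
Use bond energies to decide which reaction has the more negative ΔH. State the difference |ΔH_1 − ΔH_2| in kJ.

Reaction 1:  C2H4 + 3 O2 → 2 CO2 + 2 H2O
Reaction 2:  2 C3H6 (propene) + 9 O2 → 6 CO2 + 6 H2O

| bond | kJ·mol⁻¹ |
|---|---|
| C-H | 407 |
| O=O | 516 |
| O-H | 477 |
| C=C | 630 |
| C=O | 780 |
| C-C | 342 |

Reaction 1:
  Bonds broken (reactants):
    C-H: 4 × 407 = 1628
    C=C: 1 × 630 = 630
    O=O: 3 × 516 = 1548
    Σ(broken) = 3806 kJ
  Bonds formed (products):
    C=O: 4 × 780 = 3120
    O-H: 4 × 477 = 1908
    Σ(formed) = 5028 kJ
  ΔH_1 = 3806 − 5028 = −1222 kJ
Reaction 2:
  Bonds broken (reactants):
    C-C: 2 × 342 = 684
    C-H: 12 × 407 = 4884
    C=C: 2 × 630 = 1260
    O=O: 9 × 516 = 4644
    Σ(broken) = 11472 kJ
  Bonds formed (products):
    C=O: 12 × 780 = 9360
    O-H: 12 × 477 = 5724
    Σ(formed) = 15084 kJ
  ΔH_2 = 11472 − 15084 = −3612 kJ
ΔH_1 − ΔH_2 = +2390 kJ, so reaction 2 has the more negative ΔH; |ΔH_1 − ΔH_2| = 2390 kJ.

Reaction 2, by 2390 kJ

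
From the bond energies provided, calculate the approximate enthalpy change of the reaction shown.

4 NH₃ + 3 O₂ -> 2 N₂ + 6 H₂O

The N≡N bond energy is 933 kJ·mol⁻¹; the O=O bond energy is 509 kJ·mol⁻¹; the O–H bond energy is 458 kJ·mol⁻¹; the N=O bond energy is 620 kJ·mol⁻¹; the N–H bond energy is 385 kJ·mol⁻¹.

Bonds broken (reactants):
  N–H: 12 × 385 = 4620
  O=O: 3 × 509 = 1527
  Σ(broken) = 6147 kJ
Bonds formed (products):
  N≡N: 2 × 933 = 1866
  O–H: 12 × 458 = 5496
  Σ(formed) = 7362 kJ
ΔH = Σ(broken) − Σ(formed) = 6147 − 7362 = −1215 kJ

ΔH ≈ −1215 kJ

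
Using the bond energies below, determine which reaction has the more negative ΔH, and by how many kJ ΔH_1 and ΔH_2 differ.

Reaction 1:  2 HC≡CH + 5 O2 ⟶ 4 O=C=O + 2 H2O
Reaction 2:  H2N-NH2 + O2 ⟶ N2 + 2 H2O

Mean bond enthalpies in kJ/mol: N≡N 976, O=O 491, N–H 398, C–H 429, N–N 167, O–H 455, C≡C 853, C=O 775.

Reaction 1, by 1597 kJ

Reaction 1:
  Bonds broken (reactants):
    C≡C: 2 × 853 = 1706
    C–H: 4 × 429 = 1716
    O=O: 5 × 491 = 2455
    Σ(broken) = 5877 kJ
  Bonds formed (products):
    C=O: 8 × 775 = 6200
    O–H: 4 × 455 = 1820
    Σ(formed) = 8020 kJ
  ΔH_1 = 5877 − 8020 = −2143 kJ
Reaction 2:
  Bonds broken (reactants):
    N–H: 4 × 398 = 1592
    N–N: 1 × 167 = 167
    O=O: 1 × 491 = 491
    Σ(broken) = 2250 kJ
  Bonds formed (products):
    N≡N: 1 × 976 = 976
    O–H: 4 × 455 = 1820
    Σ(formed) = 2796 kJ
  ΔH_2 = 2250 − 2796 = −546 kJ
ΔH_1 − ΔH_2 = −1597 kJ, so reaction 1 has the more negative ΔH; |ΔH_1 − ΔH_2| = 1597 kJ.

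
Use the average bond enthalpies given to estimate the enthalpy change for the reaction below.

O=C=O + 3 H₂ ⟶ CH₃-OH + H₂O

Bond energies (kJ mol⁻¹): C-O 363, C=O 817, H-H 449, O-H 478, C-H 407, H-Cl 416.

ΔH ≈ −37 kJ

Bonds broken (reactants):
  C=O: 2 × 817 = 1634
  H-H: 3 × 449 = 1347
  Σ(broken) = 2981 kJ
Bonds formed (products):
  C-H: 3 × 407 = 1221
  C-O: 1 × 363 = 363
  O-H: 3 × 478 = 1434
  Σ(formed) = 3018 kJ
ΔH = Σ(broken) − Σ(formed) = 2981 − 3018 = −37 kJ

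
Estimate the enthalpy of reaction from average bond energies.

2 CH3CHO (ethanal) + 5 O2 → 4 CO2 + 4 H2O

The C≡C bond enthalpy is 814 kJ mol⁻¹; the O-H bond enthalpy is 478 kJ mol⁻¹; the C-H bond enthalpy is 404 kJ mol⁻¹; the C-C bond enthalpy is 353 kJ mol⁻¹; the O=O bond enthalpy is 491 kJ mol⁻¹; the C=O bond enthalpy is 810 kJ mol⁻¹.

ΔH ≈ −2291 kJ

Bonds broken (reactants):
  C-C: 2 × 353 = 706
  C-H: 8 × 404 = 3232
  C=O: 2 × 810 = 1620
  O=O: 5 × 491 = 2455
  Σ(broken) = 8013 kJ
Bonds formed (products):
  C=O: 8 × 810 = 6480
  O-H: 8 × 478 = 3824
  Σ(formed) = 10304 kJ
ΔH = Σ(broken) − Σ(formed) = 8013 − 10304 = −2291 kJ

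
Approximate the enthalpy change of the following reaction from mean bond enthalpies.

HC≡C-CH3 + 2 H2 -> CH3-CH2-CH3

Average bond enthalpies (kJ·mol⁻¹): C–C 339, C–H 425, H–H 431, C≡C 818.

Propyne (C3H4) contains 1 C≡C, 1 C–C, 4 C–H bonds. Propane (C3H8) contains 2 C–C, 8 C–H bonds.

Bonds broken (reactants):
  C≡C: 1 × 818 = 818
  C–C: 1 × 339 = 339
  C–H: 4 × 425 = 1700
  H–H: 2 × 431 = 862
  Σ(broken) = 3719 kJ
Bonds formed (products):
  C–C: 2 × 339 = 678
  C–H: 8 × 425 = 3400
  Σ(formed) = 4078 kJ
ΔH = Σ(broken) − Σ(formed) = 3719 − 4078 = −359 kJ

ΔH ≈ −359 kJ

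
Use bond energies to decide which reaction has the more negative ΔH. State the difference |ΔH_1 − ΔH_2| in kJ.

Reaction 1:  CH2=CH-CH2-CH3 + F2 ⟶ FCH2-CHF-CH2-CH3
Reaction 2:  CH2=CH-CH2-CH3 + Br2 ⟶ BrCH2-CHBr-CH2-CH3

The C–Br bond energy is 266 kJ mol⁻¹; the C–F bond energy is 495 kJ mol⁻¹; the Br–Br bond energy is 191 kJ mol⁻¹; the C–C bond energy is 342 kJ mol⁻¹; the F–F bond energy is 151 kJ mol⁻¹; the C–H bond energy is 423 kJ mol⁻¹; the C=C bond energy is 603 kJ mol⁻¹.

Reaction 1:
  Bonds broken (reactants):
    C–C: 2 × 342 = 684
    C–H: 8 × 423 = 3384
    C=C: 1 × 603 = 603
    F–F: 1 × 151 = 151
    Σ(broken) = 4822 kJ
  Bonds formed (products):
    C–C: 3 × 342 = 1026
    C–F: 2 × 495 = 990
    C–H: 8 × 423 = 3384
    Σ(formed) = 5400 kJ
  ΔH_1 = 4822 − 5400 = −578 kJ
Reaction 2:
  Bonds broken (reactants):
    Br–Br: 1 × 191 = 191
    C–C: 2 × 342 = 684
    C–H: 8 × 423 = 3384
    C=C: 1 × 603 = 603
    Σ(broken) = 4862 kJ
  Bonds formed (products):
    C–Br: 2 × 266 = 532
    C–C: 3 × 342 = 1026
    C–H: 8 × 423 = 3384
    Σ(formed) = 4942 kJ
  ΔH_2 = 4862 − 4942 = −80 kJ
ΔH_1 − ΔH_2 = −498 kJ, so reaction 1 has the more negative ΔH; |ΔH_1 − ΔH_2| = 498 kJ.

Reaction 1, by 498 kJ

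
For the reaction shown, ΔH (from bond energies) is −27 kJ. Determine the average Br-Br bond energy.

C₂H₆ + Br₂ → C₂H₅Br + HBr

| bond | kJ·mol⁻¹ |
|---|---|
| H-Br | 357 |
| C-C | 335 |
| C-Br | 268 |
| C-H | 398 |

Let D be the Br-Br bond energy.
Σ(broken) = 1×D + 1×335 + 6×398 = 2723 + D
Σ(formed) = 1×268 + 1×335 + 5×398 + 1×357 = 2950
ΔH = Σ(broken) − Σ(formed) = (2723 + D) − (2950) = −227 + D
Setting this equal to −27 kJ gives D = 200 kJ/mol.

D(Br-Br) ≈ 200 kJ/mol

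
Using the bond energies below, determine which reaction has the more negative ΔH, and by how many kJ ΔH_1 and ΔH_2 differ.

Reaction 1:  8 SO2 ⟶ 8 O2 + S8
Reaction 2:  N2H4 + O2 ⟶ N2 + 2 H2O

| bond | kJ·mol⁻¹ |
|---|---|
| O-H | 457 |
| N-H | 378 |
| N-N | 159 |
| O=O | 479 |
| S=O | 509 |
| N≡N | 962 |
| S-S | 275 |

Reaction 1:
  Bonds broken (reactants):
    S=O: 16 × 509 = 8144
    Σ(broken) = 8144 kJ
  Bonds formed (products):
    O=O: 8 × 479 = 3832
    S-S: 8 × 275 = 2200
    Σ(formed) = 6032 kJ
  ΔH_1 = 8144 − 6032 = +2112 kJ
Reaction 2:
  Bonds broken (reactants):
    N-H: 4 × 378 = 1512
    N-N: 1 × 159 = 159
    O=O: 1 × 479 = 479
    Σ(broken) = 2150 kJ
  Bonds formed (products):
    N≡N: 1 × 962 = 962
    O-H: 4 × 457 = 1828
    Σ(formed) = 2790 kJ
  ΔH_2 = 2150 − 2790 = −640 kJ
ΔH_1 − ΔH_2 = +2752 kJ, so reaction 2 has the more negative ΔH; |ΔH_1 − ΔH_2| = 2752 kJ.

Reaction 2, by 2752 kJ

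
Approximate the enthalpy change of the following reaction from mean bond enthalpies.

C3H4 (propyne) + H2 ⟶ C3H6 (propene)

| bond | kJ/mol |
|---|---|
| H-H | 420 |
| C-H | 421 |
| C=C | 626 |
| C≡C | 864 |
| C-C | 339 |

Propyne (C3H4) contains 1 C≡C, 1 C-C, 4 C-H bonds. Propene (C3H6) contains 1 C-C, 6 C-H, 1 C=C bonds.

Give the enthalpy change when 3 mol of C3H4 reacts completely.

ΔH = −552 kJ

Bonds broken (reactants):
  C≡C: 1 × 864 = 864
  C-C: 1 × 339 = 339
  C-H: 4 × 421 = 1684
  H-H: 1 × 420 = 420
  Σ(broken) = 3307 kJ
Bonds formed (products):
  C-C: 1 × 339 = 339
  C-H: 6 × 421 = 2526
  C=C: 1 × 626 = 626
  Σ(formed) = 3491 kJ
ΔH = Σ(broken) − Σ(formed) = 3307 − 3491 = −184 kJ
For 3× the reaction as written: 3 × (−184) = −552 kJ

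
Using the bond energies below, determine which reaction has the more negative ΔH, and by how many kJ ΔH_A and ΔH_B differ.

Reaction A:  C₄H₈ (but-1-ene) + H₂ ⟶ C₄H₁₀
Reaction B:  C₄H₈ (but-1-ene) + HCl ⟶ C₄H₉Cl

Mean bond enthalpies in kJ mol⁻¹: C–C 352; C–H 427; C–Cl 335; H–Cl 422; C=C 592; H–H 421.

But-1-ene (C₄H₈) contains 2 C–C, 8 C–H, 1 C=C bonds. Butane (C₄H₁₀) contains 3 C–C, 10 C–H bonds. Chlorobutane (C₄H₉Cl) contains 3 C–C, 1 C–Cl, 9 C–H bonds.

Reaction A, by 93 kJ

Reaction A:
  Bonds broken (reactants):
    C–C: 2 × 352 = 704
    C–H: 8 × 427 = 3416
    C=C: 1 × 592 = 592
    H–H: 1 × 421 = 421
    Σ(broken) = 5133 kJ
  Bonds formed (products):
    C–C: 3 × 352 = 1056
    C–H: 10 × 427 = 4270
    Σ(formed) = 5326 kJ
  ΔH_A = 5133 − 5326 = −193 kJ
Reaction B:
  Bonds broken (reactants):
    C–C: 2 × 352 = 704
    C–H: 8 × 427 = 3416
    C=C: 1 × 592 = 592
    H–Cl: 1 × 422 = 422
    Σ(broken) = 5134 kJ
  Bonds formed (products):
    C–C: 3 × 352 = 1056
    C–Cl: 1 × 335 = 335
    C–H: 9 × 427 = 3843
    Σ(formed) = 5234 kJ
  ΔH_B = 5134 − 5234 = −100 kJ
ΔH_A − ΔH_B = −93 kJ, so reaction A has the more negative ΔH; |ΔH_A − ΔH_B| = 93 kJ.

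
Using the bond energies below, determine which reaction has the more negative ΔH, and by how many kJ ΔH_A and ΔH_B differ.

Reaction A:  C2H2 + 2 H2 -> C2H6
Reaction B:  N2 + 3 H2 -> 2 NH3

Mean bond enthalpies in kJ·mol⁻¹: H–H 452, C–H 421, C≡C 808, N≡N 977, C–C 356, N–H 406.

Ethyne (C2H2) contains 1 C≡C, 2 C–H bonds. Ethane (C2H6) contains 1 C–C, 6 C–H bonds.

Reaction A:
  Bonds broken (reactants):
    C≡C: 1 × 808 = 808
    C–H: 2 × 421 = 842
    H–H: 2 × 452 = 904
    Σ(broken) = 2554 kJ
  Bonds formed (products):
    C–C: 1 × 356 = 356
    C–H: 6 × 421 = 2526
    Σ(formed) = 2882 kJ
  ΔH_A = 2554 − 2882 = −328 kJ
Reaction B:
  Bonds broken (reactants):
    H–H: 3 × 452 = 1356
    N≡N: 1 × 977 = 977
    Σ(broken) = 2333 kJ
  Bonds formed (products):
    N–H: 6 × 406 = 2436
    Σ(formed) = 2436 kJ
  ΔH_B = 2333 − 2436 = −103 kJ
ΔH_A − ΔH_B = −225 kJ, so reaction A has the more negative ΔH; |ΔH_A − ΔH_B| = 225 kJ.

Reaction A, by 225 kJ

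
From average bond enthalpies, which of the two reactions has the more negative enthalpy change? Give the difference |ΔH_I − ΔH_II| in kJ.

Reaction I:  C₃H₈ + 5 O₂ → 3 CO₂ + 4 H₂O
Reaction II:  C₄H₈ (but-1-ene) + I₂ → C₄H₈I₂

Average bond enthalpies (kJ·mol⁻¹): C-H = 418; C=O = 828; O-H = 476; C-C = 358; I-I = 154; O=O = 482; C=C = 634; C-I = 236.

Reaction I, by 2264 kJ

Reaction I:
  Bonds broken (reactants):
    C-C: 2 × 358 = 716
    C-H: 8 × 418 = 3344
    O=O: 5 × 482 = 2410
    Σ(broken) = 6470 kJ
  Bonds formed (products):
    C=O: 6 × 828 = 4968
    O-H: 8 × 476 = 3808
    Σ(formed) = 8776 kJ
  ΔH_I = 6470 − 8776 = −2306 kJ
Reaction II:
  Bonds broken (reactants):
    C-C: 2 × 358 = 716
    C-H: 8 × 418 = 3344
    C=C: 1 × 634 = 634
    I-I: 1 × 154 = 154
    Σ(broken) = 4848 kJ
  Bonds formed (products):
    C-C: 3 × 358 = 1074
    C-H: 8 × 418 = 3344
    C-I: 2 × 236 = 472
    Σ(formed) = 4890 kJ
  ΔH_II = 4848 − 4890 = −42 kJ
ΔH_I − ΔH_II = −2264 kJ, so reaction I has the more negative ΔH; |ΔH_I − ΔH_II| = 2264 kJ.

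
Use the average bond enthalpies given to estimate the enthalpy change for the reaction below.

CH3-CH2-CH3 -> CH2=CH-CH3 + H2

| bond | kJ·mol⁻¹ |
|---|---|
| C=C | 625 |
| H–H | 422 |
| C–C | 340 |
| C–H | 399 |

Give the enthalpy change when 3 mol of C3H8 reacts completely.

Bonds broken (reactants):
  C–C: 2 × 340 = 680
  C–H: 8 × 399 = 3192
  Σ(broken) = 3872 kJ
Bonds formed (products):
  C–C: 1 × 340 = 340
  C–H: 6 × 399 = 2394
  C=C: 1 × 625 = 625
  H–H: 1 × 422 = 422
  Σ(formed) = 3781 kJ
ΔH = Σ(broken) − Σ(formed) = 3872 − 3781 = +91 kJ
For 3× the reaction as written: 3 × (+91) = +273 kJ

ΔH = +273 kJ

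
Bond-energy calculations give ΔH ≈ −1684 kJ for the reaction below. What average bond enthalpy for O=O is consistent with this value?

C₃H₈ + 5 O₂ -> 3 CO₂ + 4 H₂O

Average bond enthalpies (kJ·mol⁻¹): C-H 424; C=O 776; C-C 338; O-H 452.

D(O=O) ≈ 504 kJ/mol

Let D be the O=O bond energy.
Σ(broken) = 2×338 + 8×424 + 5×D = 4068 + 5D
Σ(formed) = 6×776 + 8×452 = 8272
ΔH = Σ(broken) − Σ(formed) = (4068 + 5D) − (8272) = −4204 + 5D
Setting this equal to −1684 kJ gives 5D = 2520, so D = 504 kJ/mol.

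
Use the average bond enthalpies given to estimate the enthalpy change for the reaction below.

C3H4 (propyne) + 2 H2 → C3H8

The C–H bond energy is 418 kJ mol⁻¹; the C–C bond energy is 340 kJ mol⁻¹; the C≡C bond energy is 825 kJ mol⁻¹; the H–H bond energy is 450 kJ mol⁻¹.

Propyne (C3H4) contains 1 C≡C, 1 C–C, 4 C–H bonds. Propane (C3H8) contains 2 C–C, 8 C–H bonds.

ΔH ≈ −287 kJ

Bonds broken (reactants):
  C≡C: 1 × 825 = 825
  C–C: 1 × 340 = 340
  C–H: 4 × 418 = 1672
  H–H: 2 × 450 = 900
  Σ(broken) = 3737 kJ
Bonds formed (products):
  C–C: 2 × 340 = 680
  C–H: 8 × 418 = 3344
  Σ(formed) = 4024 kJ
ΔH = Σ(broken) − Σ(formed) = 3737 − 4024 = −287 kJ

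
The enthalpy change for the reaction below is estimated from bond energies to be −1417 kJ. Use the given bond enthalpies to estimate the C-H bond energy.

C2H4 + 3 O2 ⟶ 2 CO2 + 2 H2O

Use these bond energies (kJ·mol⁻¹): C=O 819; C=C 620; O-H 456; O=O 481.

Let D be the C-H bond energy.
Σ(broken) = 4×D + 1×620 + 3×481 = 2063 + 4D
Σ(formed) = 4×819 + 4×456 = 5100
ΔH = Σ(broken) − Σ(formed) = (2063 + 4D) − (5100) = −3037 + 4D
Setting this equal to −1417 kJ gives 4D = 1620, so D = 405 kJ/mol.

D(C-H) ≈ 405 kJ/mol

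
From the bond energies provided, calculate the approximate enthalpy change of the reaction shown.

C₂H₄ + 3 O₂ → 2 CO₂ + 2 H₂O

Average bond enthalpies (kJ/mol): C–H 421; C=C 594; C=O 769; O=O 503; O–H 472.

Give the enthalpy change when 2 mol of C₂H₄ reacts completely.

Bonds broken (reactants):
  C–H: 4 × 421 = 1684
  C=C: 1 × 594 = 594
  O=O: 3 × 503 = 1509
  Σ(broken) = 3787 kJ
Bonds formed (products):
  C=O: 4 × 769 = 3076
  O–H: 4 × 472 = 1888
  Σ(formed) = 4964 kJ
ΔH = Σ(broken) − Σ(formed) = 3787 − 4964 = −1177 kJ
For 2× the reaction as written: 2 × (−1177) = −2354 kJ

ΔH = −2354 kJ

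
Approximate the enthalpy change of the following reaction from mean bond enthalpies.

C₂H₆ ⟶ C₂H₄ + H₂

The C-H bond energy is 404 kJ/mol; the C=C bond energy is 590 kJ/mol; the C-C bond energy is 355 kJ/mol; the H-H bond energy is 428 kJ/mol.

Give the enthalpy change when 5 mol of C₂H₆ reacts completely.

ΔH = +725 kJ

Bonds broken (reactants):
  C-C: 1 × 355 = 355
  C-H: 6 × 404 = 2424
  Σ(broken) = 2779 kJ
Bonds formed (products):
  C-H: 4 × 404 = 1616
  C=C: 1 × 590 = 590
  H-H: 1 × 428 = 428
  Σ(formed) = 2634 kJ
ΔH = Σ(broken) − Σ(formed) = 2779 − 2634 = +145 kJ
For 5× the reaction as written: 5 × (+145) = +725 kJ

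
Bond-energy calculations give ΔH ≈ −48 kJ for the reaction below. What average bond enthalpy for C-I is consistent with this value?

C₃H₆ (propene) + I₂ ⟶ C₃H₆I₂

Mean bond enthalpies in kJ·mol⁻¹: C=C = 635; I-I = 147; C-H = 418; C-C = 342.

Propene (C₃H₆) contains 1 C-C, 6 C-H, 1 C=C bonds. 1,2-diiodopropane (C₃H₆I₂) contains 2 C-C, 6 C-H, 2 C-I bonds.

Let D be the C-I bond energy.
Σ(broken) = 1×342 + 6×418 + 1×635 + 1×147 = 3632
Σ(formed) = 2×342 + 6×418 + 2×D = 3192 + 2D
ΔH = Σ(broken) − Σ(formed) = (3632) − (3192 + 2D) = +440 − 2D
Setting this equal to −48 kJ gives 2D = 488, so D = 244 kJ/mol.

D(C-I) ≈ 244 kJ/mol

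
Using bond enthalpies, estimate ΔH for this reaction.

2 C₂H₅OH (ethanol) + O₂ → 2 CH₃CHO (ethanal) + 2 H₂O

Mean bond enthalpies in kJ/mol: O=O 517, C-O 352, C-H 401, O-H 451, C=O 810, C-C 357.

Bonds broken (reactants):
  C-C: 2 × 357 = 714
  C-H: 10 × 401 = 4010
  C-O: 2 × 352 = 704
  O-H: 2 × 451 = 902
  O=O: 1 × 517 = 517
  Σ(broken) = 6847 kJ
Bonds formed (products):
  C-C: 2 × 357 = 714
  C-H: 8 × 401 = 3208
  C=O: 2 × 810 = 1620
  O-H: 4 × 451 = 1804
  Σ(formed) = 7346 kJ
ΔH = Σ(broken) − Σ(formed) = 6847 − 7346 = −499 kJ

ΔH ≈ −499 kJ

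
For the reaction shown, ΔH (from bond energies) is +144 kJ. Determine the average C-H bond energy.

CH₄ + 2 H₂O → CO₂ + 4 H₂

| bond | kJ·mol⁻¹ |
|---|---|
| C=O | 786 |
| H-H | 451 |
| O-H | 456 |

Let D be the C-H bond energy.
Σ(broken) = 4×D + 4×456 = 1824 + 4D
Σ(formed) = 2×786 + 4×451 = 3376
ΔH = Σ(broken) − Σ(formed) = (1824 + 4D) − (3376) = −1552 + 4D
Setting this equal to +144 kJ gives 4D = 1696, so D = 424 kJ/mol.

D(C-H) ≈ 424 kJ/mol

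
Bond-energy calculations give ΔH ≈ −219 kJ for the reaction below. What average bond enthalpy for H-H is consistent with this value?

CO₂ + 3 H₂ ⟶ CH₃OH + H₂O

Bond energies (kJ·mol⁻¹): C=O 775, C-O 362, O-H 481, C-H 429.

Let D be the H-H bond energy.
Σ(broken) = 2×775 + 3×D = 1550 + 3D
Σ(formed) = 3×429 + 1×362 + 3×481 = 3092
ΔH = Σ(broken) − Σ(formed) = (1550 + 3D) − (3092) = −1542 + 3D
Setting this equal to −219 kJ gives 3D = 1323, so D = 441 kJ/mol.

D(H-H) ≈ 441 kJ/mol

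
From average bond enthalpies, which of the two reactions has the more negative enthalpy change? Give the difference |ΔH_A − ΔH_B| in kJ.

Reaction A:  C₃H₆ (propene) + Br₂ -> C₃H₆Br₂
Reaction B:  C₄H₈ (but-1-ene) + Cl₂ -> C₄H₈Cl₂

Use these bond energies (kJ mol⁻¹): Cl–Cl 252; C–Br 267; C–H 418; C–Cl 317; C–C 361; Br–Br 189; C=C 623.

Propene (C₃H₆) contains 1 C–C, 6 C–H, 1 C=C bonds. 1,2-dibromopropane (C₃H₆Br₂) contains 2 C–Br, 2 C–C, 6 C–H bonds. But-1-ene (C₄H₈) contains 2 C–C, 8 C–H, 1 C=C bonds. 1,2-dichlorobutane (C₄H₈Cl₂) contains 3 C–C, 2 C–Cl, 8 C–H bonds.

Reaction B, by 37 kJ

Reaction A:
  Bonds broken (reactants):
    Br–Br: 1 × 189 = 189
    C–C: 1 × 361 = 361
    C–H: 6 × 418 = 2508
    C=C: 1 × 623 = 623
    Σ(broken) = 3681 kJ
  Bonds formed (products):
    C–Br: 2 × 267 = 534
    C–C: 2 × 361 = 722
    C–H: 6 × 418 = 2508
    Σ(formed) = 3764 kJ
  ΔH_A = 3681 − 3764 = −83 kJ
Reaction B:
  Bonds broken (reactants):
    C–C: 2 × 361 = 722
    C–H: 8 × 418 = 3344
    C=C: 1 × 623 = 623
    Cl–Cl: 1 × 252 = 252
    Σ(broken) = 4941 kJ
  Bonds formed (products):
    C–C: 3 × 361 = 1083
    C–Cl: 2 × 317 = 634
    C–H: 8 × 418 = 3344
    Σ(formed) = 5061 kJ
  ΔH_B = 4941 − 5061 = −120 kJ
ΔH_A − ΔH_B = +37 kJ, so reaction B has the more negative ΔH; |ΔH_A − ΔH_B| = 37 kJ.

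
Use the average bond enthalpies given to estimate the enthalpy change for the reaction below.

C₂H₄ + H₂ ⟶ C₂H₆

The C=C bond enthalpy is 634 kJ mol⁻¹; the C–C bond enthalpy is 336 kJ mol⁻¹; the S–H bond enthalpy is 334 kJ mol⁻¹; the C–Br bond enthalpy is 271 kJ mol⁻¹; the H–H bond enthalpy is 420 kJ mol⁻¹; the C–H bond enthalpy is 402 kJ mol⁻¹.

ΔH ≈ −86 kJ

Bonds broken (reactants):
  C–H: 4 × 402 = 1608
  C=C: 1 × 634 = 634
  H–H: 1 × 420 = 420
  Σ(broken) = 2662 kJ
Bonds formed (products):
  C–C: 1 × 336 = 336
  C–H: 6 × 402 = 2412
  Σ(formed) = 2748 kJ
ΔH = Σ(broken) − Σ(formed) = 2662 − 2748 = −86 kJ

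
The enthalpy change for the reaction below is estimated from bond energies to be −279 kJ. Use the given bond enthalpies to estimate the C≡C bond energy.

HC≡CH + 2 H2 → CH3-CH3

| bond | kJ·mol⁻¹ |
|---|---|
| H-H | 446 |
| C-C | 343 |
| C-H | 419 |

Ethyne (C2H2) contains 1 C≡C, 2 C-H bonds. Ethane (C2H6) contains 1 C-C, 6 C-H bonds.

Let D be the C≡C bond energy.
Σ(broken) = 1×D + 2×419 + 2×446 = 1730 + D
Σ(formed) = 1×343 + 6×419 = 2857
ΔH = Σ(broken) − Σ(formed) = (1730 + D) − (2857) = −1127 + D
Setting this equal to −279 kJ gives D = 848 kJ/mol.

D(C≡C) ≈ 848 kJ/mol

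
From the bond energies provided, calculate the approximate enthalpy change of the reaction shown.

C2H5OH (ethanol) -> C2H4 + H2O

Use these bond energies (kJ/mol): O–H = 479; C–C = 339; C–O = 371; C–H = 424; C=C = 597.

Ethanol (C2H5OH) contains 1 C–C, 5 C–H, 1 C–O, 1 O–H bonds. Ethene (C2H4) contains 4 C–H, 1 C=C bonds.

ΔH ≈ +58 kJ

Bonds broken (reactants):
  C–C: 1 × 339 = 339
  C–H: 5 × 424 = 2120
  C–O: 1 × 371 = 371
  O–H: 1 × 479 = 479
  Σ(broken) = 3309 kJ
Bonds formed (products):
  C–H: 4 × 424 = 1696
  C=C: 1 × 597 = 597
  O–H: 2 × 479 = 958
  Σ(formed) = 3251 kJ
ΔH = Σ(broken) − Σ(formed) = 3309 − 3251 = +58 kJ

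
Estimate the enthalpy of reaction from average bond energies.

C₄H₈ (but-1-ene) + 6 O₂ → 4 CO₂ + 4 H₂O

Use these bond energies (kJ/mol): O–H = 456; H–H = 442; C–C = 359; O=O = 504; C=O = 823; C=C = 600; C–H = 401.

ΔH ≈ −2682 kJ

Bonds broken (reactants):
  C–C: 2 × 359 = 718
  C–H: 8 × 401 = 3208
  C=C: 1 × 600 = 600
  O=O: 6 × 504 = 3024
  Σ(broken) = 7550 kJ
Bonds formed (products):
  C=O: 8 × 823 = 6584
  O–H: 8 × 456 = 3648
  Σ(formed) = 10232 kJ
ΔH = Σ(broken) − Σ(formed) = 7550 − 10232 = −2682 kJ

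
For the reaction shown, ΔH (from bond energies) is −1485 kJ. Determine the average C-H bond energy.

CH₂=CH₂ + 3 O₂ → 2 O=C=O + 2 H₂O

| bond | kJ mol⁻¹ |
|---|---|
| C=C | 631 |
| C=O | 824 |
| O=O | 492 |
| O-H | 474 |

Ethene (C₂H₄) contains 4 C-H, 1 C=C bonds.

D(C-H) ≈ 400 kJ/mol

Let D be the C-H bond energy.
Σ(broken) = 4×D + 1×631 + 3×492 = 2107 + 4D
Σ(formed) = 4×824 + 4×474 = 5192
ΔH = Σ(broken) − Σ(formed) = (2107 + 4D) − (5192) = −3085 + 4D
Setting this equal to −1485 kJ gives 4D = 1600, so D = 400 kJ/mol.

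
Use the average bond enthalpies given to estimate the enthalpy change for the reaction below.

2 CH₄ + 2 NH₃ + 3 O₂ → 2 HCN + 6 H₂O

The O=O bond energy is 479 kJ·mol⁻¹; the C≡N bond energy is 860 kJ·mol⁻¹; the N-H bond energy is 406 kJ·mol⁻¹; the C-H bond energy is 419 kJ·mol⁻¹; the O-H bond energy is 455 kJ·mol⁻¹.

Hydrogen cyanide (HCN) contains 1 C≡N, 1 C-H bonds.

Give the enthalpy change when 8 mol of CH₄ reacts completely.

Bonds broken (reactants):
  C-H: 8 × 419 = 3352
  N-H: 6 × 406 = 2436
  O=O: 3 × 479 = 1437
  Σ(broken) = 7225 kJ
Bonds formed (products):
  C≡N: 2 × 860 = 1720
  C-H: 2 × 419 = 838
  O-H: 12 × 455 = 5460
  Σ(formed) = 8018 kJ
ΔH = Σ(broken) − Σ(formed) = 7225 − 8018 = −793 kJ
For 4× the reaction as written: 4 × (−793) = −3172 kJ

ΔH = −3172 kJ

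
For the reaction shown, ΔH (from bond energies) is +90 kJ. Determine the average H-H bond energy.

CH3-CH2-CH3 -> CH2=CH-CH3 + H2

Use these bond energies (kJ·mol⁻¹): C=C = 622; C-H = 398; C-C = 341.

D(H-H) ≈ 425 kJ/mol

Let D be the H-H bond energy.
Σ(broken) = 2×341 + 8×398 = 3866
Σ(formed) = 1×341 + 6×398 + 1×622 + 1×D = 3351 + D
ΔH = Σ(broken) − Σ(formed) = (3866) − (3351 + D) = +515 − D
Setting this equal to +90 kJ gives D = 425 kJ/mol.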